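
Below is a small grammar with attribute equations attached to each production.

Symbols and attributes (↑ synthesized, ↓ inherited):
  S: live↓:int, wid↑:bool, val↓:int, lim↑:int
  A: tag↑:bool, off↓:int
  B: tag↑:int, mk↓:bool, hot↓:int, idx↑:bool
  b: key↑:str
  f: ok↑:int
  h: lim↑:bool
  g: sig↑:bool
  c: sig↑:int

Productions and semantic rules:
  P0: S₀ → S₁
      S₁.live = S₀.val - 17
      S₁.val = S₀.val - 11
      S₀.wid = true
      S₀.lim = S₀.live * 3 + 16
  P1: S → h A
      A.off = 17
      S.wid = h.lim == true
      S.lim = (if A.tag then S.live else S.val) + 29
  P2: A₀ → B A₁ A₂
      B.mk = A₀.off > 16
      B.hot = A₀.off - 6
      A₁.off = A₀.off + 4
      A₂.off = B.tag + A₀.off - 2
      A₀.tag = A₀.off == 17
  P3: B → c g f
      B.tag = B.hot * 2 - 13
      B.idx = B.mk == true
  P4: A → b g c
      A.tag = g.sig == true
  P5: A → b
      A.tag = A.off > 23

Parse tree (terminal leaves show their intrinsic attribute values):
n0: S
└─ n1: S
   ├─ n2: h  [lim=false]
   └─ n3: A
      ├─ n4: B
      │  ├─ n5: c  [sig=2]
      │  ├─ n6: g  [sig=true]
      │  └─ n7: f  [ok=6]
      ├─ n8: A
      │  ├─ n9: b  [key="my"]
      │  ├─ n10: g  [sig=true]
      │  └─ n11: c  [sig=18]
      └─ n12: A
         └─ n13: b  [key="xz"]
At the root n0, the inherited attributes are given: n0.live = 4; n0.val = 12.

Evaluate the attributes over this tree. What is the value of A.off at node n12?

24

1. n0.live = 4  [given at root]
2. n0.val = 12  [given at root]
3. n1.live = -5  [S₀.val - 17]
4. n1.val = 1  [S₀.val - 11]
5. n2.lim = false  [terminal]
6. n3.off = 17  [17]
7. n4.mk = true  [A₀.off > 16]
8. n4.hot = 11  [A₀.off - 6]
9. n5.sig = 2  [terminal]
10. n6.sig = true  [terminal]
11. n7.ok = 6  [terminal]
12. n4.tag = 9  [B.hot * 2 - 13]
13. n4.idx = true  [B.mk == true]
14. n8.off = 21  [A₀.off + 4]
15. n9.key = "my"  [terminal]
16. n10.sig = true  [terminal]
17. n11.sig = 18  [terminal]
18. n8.tag = true  [g.sig == true]
19. n12.off = 24  [B.tag + A₀.off - 2]
20. n13.key = "xz"  [terminal]
21. n12.tag = true  [A.off > 23]
22. n3.tag = true  [A₀.off == 17]
23. n1.wid = false  [h.lim == true]
24. n1.lim = 24  [(if A.tag then S.live else S.val) + 29]
25. n0.wid = true  [true]
26. n0.lim = 28  [S₀.live * 3 + 16]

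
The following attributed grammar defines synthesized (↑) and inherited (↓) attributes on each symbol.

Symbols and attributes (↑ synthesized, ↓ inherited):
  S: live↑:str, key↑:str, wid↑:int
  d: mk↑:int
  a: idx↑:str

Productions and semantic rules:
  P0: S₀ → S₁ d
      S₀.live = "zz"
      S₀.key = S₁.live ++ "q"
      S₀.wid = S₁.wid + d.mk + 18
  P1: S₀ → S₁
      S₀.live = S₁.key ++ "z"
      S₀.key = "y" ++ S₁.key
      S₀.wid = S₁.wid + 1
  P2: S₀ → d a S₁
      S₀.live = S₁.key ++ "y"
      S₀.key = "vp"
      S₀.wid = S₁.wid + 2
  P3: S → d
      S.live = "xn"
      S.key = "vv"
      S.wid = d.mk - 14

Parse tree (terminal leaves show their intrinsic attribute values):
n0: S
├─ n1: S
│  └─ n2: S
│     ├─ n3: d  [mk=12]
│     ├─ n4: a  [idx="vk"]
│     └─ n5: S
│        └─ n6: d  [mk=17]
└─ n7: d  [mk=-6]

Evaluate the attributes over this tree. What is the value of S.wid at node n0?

1. n3.mk = 12  [terminal]
2. n4.idx = "vk"  [terminal]
3. n6.mk = 17  [terminal]
4. n5.live = "xn"  ["xn"]
5. n5.key = "vv"  ["vv"]
6. n5.wid = 3  [d.mk - 14]
7. n2.live = "vvy"  [S₁.key ++ "y"]
8. n2.key = "vp"  ["vp"]
9. n2.wid = 5  [S₁.wid + 2]
10. n1.live = "vpz"  [S₁.key ++ "z"]
11. n1.key = "yvp"  ["y" ++ S₁.key]
12. n1.wid = 6  [S₁.wid + 1]
13. n7.mk = -6  [terminal]
14. n0.live = "zz"  ["zz"]
15. n0.key = "vpzq"  [S₁.live ++ "q"]
16. n0.wid = 18  [S₁.wid + d.mk + 18]

18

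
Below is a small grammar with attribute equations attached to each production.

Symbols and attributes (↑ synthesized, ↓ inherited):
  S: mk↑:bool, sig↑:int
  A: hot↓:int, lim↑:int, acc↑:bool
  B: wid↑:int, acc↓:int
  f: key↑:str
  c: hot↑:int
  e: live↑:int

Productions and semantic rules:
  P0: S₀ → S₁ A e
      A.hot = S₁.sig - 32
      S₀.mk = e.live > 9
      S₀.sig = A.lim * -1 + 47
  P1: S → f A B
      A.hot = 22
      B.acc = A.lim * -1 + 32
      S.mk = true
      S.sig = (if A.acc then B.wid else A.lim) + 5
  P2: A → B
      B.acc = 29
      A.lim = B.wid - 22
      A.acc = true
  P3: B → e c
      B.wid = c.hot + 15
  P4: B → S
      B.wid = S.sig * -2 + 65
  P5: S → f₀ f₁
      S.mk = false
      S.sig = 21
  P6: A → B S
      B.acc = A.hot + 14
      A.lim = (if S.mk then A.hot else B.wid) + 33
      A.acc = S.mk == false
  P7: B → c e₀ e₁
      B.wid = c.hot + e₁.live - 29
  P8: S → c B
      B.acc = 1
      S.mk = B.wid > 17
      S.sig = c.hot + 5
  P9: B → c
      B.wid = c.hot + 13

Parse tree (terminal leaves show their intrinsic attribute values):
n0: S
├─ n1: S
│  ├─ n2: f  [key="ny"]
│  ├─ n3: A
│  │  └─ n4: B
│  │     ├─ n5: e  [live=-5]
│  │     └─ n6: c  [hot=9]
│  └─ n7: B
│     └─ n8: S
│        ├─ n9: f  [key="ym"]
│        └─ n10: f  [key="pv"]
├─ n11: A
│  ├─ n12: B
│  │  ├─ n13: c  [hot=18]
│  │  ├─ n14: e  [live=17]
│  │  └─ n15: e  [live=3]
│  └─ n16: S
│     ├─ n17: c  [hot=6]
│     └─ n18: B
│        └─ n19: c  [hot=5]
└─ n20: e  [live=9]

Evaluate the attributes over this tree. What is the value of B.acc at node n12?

1. n2.key = "ny"  [terminal]
2. n3.hot = 22  [22]
3. n4.acc = 29  [29]
4. n5.live = -5  [terminal]
5. n6.hot = 9  [terminal]
6. n4.wid = 24  [c.hot + 15]
7. n3.lim = 2  [B.wid - 22]
8. n3.acc = true  [true]
9. n7.acc = 30  [A.lim * -1 + 32]
10. n9.key = "ym"  [terminal]
11. n10.key = "pv"  [terminal]
12. n8.mk = false  [false]
13. n8.sig = 21  [21]
14. n7.wid = 23  [S.sig * -2 + 65]
15. n1.mk = true  [true]
16. n1.sig = 28  [(if A.acc then B.wid else A.lim) + 5]
17. n11.hot = -4  [S₁.sig - 32]
18. n12.acc = 10  [A.hot + 14]
19. n13.hot = 18  [terminal]
20. n14.live = 17  [terminal]
21. n15.live = 3  [terminal]
22. n12.wid = -8  [c.hot + e₁.live - 29]
23. n17.hot = 6  [terminal]
24. n18.acc = 1  [1]
25. n19.hot = 5  [terminal]
26. n18.wid = 18  [c.hot + 13]
27. n16.mk = true  [B.wid > 17]
28. n16.sig = 11  [c.hot + 5]
29. n11.lim = 29  [(if S.mk then A.hot else B.wid) + 33]
30. n11.acc = false  [S.mk == false]
31. n20.live = 9  [terminal]
32. n0.mk = false  [e.live > 9]
33. n0.sig = 18  [A.lim * -1 + 47]

10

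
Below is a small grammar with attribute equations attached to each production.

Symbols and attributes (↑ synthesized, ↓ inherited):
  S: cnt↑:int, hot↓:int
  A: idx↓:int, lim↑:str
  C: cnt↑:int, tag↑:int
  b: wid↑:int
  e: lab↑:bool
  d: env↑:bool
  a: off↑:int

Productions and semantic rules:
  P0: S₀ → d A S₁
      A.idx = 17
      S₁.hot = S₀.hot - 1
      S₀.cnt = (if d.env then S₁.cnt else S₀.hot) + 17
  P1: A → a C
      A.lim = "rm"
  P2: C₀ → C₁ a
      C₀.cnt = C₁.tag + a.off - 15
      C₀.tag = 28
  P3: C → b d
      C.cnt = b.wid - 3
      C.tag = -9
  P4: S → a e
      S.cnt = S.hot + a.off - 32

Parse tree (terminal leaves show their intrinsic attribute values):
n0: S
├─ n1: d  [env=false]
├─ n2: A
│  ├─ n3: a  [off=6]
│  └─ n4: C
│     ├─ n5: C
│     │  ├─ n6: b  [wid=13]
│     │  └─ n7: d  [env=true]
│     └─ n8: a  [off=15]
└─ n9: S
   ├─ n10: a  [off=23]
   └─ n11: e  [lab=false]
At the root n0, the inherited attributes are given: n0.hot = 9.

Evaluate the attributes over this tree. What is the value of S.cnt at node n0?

1. n0.hot = 9  [given at root]
2. n1.env = false  [terminal]
3. n2.idx = 17  [17]
4. n3.off = 6  [terminal]
5. n6.wid = 13  [terminal]
6. n7.env = true  [terminal]
7. n5.cnt = 10  [b.wid - 3]
8. n5.tag = -9  [-9]
9. n8.off = 15  [terminal]
10. n4.cnt = -9  [C₁.tag + a.off - 15]
11. n4.tag = 28  [28]
12. n2.lim = "rm"  ["rm"]
13. n9.hot = 8  [S₀.hot - 1]
14. n10.off = 23  [terminal]
15. n11.lab = false  [terminal]
16. n9.cnt = -1  [S.hot + a.off - 32]
17. n0.cnt = 26  [(if d.env then S₁.cnt else S₀.hot) + 17]

26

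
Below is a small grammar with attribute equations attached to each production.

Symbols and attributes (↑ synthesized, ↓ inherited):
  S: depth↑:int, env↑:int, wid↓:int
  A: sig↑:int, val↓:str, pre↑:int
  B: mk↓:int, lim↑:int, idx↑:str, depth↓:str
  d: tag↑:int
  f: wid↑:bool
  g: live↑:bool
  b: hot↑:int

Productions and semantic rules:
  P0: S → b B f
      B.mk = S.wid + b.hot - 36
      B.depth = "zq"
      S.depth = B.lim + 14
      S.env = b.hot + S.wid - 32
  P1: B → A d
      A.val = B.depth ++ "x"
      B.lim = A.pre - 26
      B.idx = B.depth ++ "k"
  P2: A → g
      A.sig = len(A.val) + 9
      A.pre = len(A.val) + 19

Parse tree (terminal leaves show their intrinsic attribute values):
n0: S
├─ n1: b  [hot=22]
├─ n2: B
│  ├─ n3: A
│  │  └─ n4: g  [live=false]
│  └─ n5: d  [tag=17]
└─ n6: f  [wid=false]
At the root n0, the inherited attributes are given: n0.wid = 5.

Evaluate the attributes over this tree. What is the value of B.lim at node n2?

1. n0.wid = 5  [given at root]
2. n1.hot = 22  [terminal]
3. n2.mk = -9  [S.wid + b.hot - 36]
4. n2.depth = "zq"  ["zq"]
5. n3.val = "zqx"  [B.depth ++ "x"]
6. n4.live = false  [terminal]
7. n3.sig = 12  [len(A.val) + 9]
8. n3.pre = 22  [len(A.val) + 19]
9. n5.tag = 17  [terminal]
10. n2.lim = -4  [A.pre - 26]
11. n2.idx = "zqk"  [B.depth ++ "k"]
12. n6.wid = false  [terminal]
13. n0.depth = 10  [B.lim + 14]
14. n0.env = -5  [b.hot + S.wid - 32]

-4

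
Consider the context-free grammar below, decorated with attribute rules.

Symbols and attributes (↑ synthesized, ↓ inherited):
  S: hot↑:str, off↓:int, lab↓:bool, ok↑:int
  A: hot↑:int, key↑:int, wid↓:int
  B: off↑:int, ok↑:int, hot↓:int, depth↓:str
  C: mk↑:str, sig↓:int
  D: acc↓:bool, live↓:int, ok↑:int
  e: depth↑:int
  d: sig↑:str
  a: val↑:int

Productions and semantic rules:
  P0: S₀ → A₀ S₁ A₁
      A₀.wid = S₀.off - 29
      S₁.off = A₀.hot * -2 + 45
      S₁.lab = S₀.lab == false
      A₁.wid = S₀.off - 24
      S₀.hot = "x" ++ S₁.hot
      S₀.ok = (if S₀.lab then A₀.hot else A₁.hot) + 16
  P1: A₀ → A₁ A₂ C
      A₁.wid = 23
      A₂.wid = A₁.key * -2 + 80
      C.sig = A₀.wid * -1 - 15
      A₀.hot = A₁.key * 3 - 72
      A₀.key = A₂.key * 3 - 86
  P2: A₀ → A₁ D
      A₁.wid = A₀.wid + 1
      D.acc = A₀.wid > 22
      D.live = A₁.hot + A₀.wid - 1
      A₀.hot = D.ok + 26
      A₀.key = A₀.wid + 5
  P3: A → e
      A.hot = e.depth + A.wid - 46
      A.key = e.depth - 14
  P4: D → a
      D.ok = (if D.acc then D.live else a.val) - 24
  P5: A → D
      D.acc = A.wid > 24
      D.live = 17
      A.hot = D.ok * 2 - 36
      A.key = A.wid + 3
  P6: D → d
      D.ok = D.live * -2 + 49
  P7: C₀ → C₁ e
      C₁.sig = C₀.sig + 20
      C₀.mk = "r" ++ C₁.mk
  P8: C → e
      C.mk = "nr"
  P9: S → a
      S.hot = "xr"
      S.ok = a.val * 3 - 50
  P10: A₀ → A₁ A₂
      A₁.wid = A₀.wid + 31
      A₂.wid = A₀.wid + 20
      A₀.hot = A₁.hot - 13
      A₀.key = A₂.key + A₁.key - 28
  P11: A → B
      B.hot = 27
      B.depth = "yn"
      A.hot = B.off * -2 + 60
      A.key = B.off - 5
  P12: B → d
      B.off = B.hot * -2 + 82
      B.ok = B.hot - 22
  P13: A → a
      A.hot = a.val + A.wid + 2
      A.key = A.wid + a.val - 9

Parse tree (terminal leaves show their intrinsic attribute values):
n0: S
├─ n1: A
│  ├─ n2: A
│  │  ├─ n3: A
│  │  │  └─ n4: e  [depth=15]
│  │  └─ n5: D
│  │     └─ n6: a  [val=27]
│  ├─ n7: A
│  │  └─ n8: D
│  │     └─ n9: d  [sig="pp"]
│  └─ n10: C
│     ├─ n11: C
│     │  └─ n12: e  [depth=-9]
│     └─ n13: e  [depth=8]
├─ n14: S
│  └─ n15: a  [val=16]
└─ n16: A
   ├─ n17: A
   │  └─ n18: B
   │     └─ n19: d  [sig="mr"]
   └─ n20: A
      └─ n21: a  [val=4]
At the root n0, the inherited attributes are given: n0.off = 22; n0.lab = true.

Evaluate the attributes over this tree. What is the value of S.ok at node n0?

1. n0.off = 22  [given at root]
2. n0.lab = true  [given at root]
3. n1.wid = -7  [S₀.off - 29]
4. n2.wid = 23  [23]
5. n3.wid = 24  [A₀.wid + 1]
6. n4.depth = 15  [terminal]
7. n3.hot = -7  [e.depth + A.wid - 46]
8. n3.key = 1  [e.depth - 14]
9. n5.acc = true  [A₀.wid > 22]
10. n5.live = 15  [A₁.hot + A₀.wid - 1]
11. n6.val = 27  [terminal]
12. n5.ok = -9  [(if D.acc then D.live else a.val) - 24]
13. n2.hot = 17  [D.ok + 26]
14. n2.key = 28  [A₀.wid + 5]
15. n7.wid = 24  [A₁.key * -2 + 80]
16. n8.acc = false  [A.wid > 24]
17. n8.live = 17  [17]
18. n9.sig = "pp"  [terminal]
19. n8.ok = 15  [D.live * -2 + 49]
20. n7.hot = -6  [D.ok * 2 - 36]
21. n7.key = 27  [A.wid + 3]
22. n10.sig = -8  [A₀.wid * -1 - 15]
23. n11.sig = 12  [C₀.sig + 20]
24. n12.depth = -9  [terminal]
25. n11.mk = "nr"  ["nr"]
26. n13.depth = 8  [terminal]
27. n10.mk = "rnr"  ["r" ++ C₁.mk]
28. n1.hot = 12  [A₁.key * 3 - 72]
29. n1.key = -5  [A₂.key * 3 - 86]
30. n14.off = 21  [A₀.hot * -2 + 45]
31. n14.lab = false  [S₀.lab == false]
32. n15.val = 16  [terminal]
33. n14.hot = "xr"  ["xr"]
34. n14.ok = -2  [a.val * 3 - 50]
35. n16.wid = -2  [S₀.off - 24]
36. n17.wid = 29  [A₀.wid + 31]
37. n18.hot = 27  [27]
38. n18.depth = "yn"  ["yn"]
39. n19.sig = "mr"  [terminal]
40. n18.off = 28  [B.hot * -2 + 82]
41. n18.ok = 5  [B.hot - 22]
42. n17.hot = 4  [B.off * -2 + 60]
43. n17.key = 23  [B.off - 5]
44. n20.wid = 18  [A₀.wid + 20]
45. n21.val = 4  [terminal]
46. n20.hot = 24  [a.val + A.wid + 2]
47. n20.key = 13  [A.wid + a.val - 9]
48. n16.hot = -9  [A₁.hot - 13]
49. n16.key = 8  [A₂.key + A₁.key - 28]
50. n0.hot = "xxr"  ["x" ++ S₁.hot]
51. n0.ok = 28  [(if S₀.lab then A₀.hot else A₁.hot) + 16]

28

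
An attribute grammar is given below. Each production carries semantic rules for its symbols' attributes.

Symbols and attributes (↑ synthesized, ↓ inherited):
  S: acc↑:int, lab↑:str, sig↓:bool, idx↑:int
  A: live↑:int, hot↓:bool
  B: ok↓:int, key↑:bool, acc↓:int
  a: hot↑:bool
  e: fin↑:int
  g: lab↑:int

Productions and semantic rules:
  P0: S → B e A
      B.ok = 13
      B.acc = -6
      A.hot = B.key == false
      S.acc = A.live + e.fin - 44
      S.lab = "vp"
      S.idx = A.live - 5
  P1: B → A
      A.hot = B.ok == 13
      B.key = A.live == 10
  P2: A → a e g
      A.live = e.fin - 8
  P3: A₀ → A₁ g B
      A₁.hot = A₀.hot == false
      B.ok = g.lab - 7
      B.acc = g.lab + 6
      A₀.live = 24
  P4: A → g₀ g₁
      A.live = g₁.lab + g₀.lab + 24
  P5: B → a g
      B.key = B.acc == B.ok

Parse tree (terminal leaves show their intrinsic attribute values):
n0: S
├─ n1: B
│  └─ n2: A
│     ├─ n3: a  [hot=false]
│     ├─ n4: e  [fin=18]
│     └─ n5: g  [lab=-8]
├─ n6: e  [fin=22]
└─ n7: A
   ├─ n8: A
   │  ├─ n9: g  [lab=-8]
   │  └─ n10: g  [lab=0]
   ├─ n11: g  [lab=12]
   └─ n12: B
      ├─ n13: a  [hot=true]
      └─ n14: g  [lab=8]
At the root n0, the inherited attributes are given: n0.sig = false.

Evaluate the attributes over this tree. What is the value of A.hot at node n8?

1. n0.sig = false  [given at root]
2. n1.ok = 13  [13]
3. n1.acc = -6  [-6]
4. n2.hot = true  [B.ok == 13]
5. n3.hot = false  [terminal]
6. n4.fin = 18  [terminal]
7. n5.lab = -8  [terminal]
8. n2.live = 10  [e.fin - 8]
9. n1.key = true  [A.live == 10]
10. n6.fin = 22  [terminal]
11. n7.hot = false  [B.key == false]
12. n8.hot = true  [A₀.hot == false]
13. n9.lab = -8  [terminal]
14. n10.lab = 0  [terminal]
15. n8.live = 16  [g₁.lab + g₀.lab + 24]
16. n11.lab = 12  [terminal]
17. n12.ok = 5  [g.lab - 7]
18. n12.acc = 18  [g.lab + 6]
19. n13.hot = true  [terminal]
20. n14.lab = 8  [terminal]
21. n12.key = false  [B.acc == B.ok]
22. n7.live = 24  [24]
23. n0.acc = 2  [A.live + e.fin - 44]
24. n0.lab = "vp"  ["vp"]
25. n0.idx = 19  [A.live - 5]

true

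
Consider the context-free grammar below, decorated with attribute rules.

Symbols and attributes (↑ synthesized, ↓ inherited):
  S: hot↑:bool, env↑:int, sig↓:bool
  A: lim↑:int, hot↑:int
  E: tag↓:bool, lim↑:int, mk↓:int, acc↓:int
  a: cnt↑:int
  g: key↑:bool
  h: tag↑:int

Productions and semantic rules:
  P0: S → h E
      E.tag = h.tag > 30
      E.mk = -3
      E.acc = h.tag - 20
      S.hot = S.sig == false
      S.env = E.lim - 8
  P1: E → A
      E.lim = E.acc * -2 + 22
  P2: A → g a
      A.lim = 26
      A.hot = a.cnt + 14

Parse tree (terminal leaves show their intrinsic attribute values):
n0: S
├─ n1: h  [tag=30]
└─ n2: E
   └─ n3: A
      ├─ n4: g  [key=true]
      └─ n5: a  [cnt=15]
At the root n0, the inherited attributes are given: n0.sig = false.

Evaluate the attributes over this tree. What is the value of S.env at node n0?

1. n0.sig = false  [given at root]
2. n1.tag = 30  [terminal]
3. n2.tag = false  [h.tag > 30]
4. n2.mk = -3  [-3]
5. n2.acc = 10  [h.tag - 20]
6. n4.key = true  [terminal]
7. n5.cnt = 15  [terminal]
8. n3.lim = 26  [26]
9. n3.hot = 29  [a.cnt + 14]
10. n2.lim = 2  [E.acc * -2 + 22]
11. n0.hot = true  [S.sig == false]
12. n0.env = -6  [E.lim - 8]

-6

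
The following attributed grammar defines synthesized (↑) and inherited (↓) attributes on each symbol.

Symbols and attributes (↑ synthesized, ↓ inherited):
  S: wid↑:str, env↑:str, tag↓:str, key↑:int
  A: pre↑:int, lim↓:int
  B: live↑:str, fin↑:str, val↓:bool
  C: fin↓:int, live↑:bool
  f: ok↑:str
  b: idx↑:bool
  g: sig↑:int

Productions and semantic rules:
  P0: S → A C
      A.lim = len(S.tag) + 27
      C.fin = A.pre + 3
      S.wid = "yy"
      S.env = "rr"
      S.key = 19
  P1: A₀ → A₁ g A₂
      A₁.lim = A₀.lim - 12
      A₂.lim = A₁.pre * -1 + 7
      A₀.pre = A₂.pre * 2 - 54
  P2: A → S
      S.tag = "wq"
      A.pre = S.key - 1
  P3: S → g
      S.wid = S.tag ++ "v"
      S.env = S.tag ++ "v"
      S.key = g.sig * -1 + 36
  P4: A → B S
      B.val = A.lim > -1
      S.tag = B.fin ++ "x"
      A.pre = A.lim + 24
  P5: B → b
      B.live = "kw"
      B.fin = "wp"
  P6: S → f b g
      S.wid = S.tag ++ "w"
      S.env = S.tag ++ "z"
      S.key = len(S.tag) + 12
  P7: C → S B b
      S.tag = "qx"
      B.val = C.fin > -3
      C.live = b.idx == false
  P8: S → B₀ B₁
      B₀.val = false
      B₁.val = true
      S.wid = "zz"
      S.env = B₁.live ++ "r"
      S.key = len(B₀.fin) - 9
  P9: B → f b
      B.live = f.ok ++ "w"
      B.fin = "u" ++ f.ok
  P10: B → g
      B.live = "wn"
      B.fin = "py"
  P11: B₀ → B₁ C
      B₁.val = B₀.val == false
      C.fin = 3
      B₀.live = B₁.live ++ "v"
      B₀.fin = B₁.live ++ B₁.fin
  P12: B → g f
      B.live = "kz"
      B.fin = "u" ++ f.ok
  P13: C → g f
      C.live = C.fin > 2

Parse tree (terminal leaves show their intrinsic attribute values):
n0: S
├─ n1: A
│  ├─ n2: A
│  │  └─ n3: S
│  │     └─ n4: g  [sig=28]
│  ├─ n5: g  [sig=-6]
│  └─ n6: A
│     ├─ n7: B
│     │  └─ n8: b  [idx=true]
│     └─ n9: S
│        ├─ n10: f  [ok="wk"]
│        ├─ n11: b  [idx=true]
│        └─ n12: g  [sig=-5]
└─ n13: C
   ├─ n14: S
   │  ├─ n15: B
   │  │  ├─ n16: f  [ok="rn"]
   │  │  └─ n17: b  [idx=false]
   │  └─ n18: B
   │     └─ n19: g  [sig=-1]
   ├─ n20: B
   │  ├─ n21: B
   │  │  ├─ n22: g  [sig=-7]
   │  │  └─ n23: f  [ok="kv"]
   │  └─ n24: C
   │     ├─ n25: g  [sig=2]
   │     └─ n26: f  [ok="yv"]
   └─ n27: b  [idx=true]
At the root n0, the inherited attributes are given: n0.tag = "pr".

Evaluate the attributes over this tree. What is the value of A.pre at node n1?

1. n0.tag = "pr"  [given at root]
2. n1.lim = 29  [len(S.tag) + 27]
3. n2.lim = 17  [A₀.lim - 12]
4. n3.tag = "wq"  ["wq"]
5. n4.sig = 28  [terminal]
6. n3.wid = "wqv"  [S.tag ++ "v"]
7. n3.env = "wqv"  [S.tag ++ "v"]
8. n3.key = 8  [g.sig * -1 + 36]
9. n2.pre = 7  [S.key - 1]
10. n5.sig = -6  [terminal]
11. n6.lim = 0  [A₁.pre * -1 + 7]
12. n7.val = true  [A.lim > -1]
13. n8.idx = true  [terminal]
14. n7.live = "kw"  ["kw"]
15. n7.fin = "wp"  ["wp"]
16. n9.tag = "wpx"  [B.fin ++ "x"]
17. n10.ok = "wk"  [terminal]
18. n11.idx = true  [terminal]
19. n12.sig = -5  [terminal]
20. n9.wid = "wpxw"  [S.tag ++ "w"]
21. n9.env = "wpxz"  [S.tag ++ "z"]
22. n9.key = 15  [len(S.tag) + 12]
23. n6.pre = 24  [A.lim + 24]
24. n1.pre = -6  [A₂.pre * 2 - 54]
25. n13.fin = -3  [A.pre + 3]
26. n14.tag = "qx"  ["qx"]
27. n15.val = false  [false]
28. n16.ok = "rn"  [terminal]
29. n17.idx = false  [terminal]
30. n15.live = "rnw"  [f.ok ++ "w"]
31. n15.fin = "urn"  ["u" ++ f.ok]
32. n18.val = true  [true]
33. n19.sig = -1  [terminal]
34. n18.live = "wn"  ["wn"]
35. n18.fin = "py"  ["py"]
36. n14.wid = "zz"  ["zz"]
37. n14.env = "wnr"  [B₁.live ++ "r"]
38. n14.key = -6  [len(B₀.fin) - 9]
39. n20.val = false  [C.fin > -3]
40. n21.val = true  [B₀.val == false]
41. n22.sig = -7  [terminal]
42. n23.ok = "kv"  [terminal]
43. n21.live = "kz"  ["kz"]
44. n21.fin = "ukv"  ["u" ++ f.ok]
45. n24.fin = 3  [3]
46. n25.sig = 2  [terminal]
47. n26.ok = "yv"  [terminal]
48. n24.live = true  [C.fin > 2]
49. n20.live = "kzv"  [B₁.live ++ "v"]
50. n20.fin = "kzukv"  [B₁.live ++ B₁.fin]
51. n27.idx = true  [terminal]
52. n13.live = false  [b.idx == false]
53. n0.wid = "yy"  ["yy"]
54. n0.env = "rr"  ["rr"]
55. n0.key = 19  [19]

-6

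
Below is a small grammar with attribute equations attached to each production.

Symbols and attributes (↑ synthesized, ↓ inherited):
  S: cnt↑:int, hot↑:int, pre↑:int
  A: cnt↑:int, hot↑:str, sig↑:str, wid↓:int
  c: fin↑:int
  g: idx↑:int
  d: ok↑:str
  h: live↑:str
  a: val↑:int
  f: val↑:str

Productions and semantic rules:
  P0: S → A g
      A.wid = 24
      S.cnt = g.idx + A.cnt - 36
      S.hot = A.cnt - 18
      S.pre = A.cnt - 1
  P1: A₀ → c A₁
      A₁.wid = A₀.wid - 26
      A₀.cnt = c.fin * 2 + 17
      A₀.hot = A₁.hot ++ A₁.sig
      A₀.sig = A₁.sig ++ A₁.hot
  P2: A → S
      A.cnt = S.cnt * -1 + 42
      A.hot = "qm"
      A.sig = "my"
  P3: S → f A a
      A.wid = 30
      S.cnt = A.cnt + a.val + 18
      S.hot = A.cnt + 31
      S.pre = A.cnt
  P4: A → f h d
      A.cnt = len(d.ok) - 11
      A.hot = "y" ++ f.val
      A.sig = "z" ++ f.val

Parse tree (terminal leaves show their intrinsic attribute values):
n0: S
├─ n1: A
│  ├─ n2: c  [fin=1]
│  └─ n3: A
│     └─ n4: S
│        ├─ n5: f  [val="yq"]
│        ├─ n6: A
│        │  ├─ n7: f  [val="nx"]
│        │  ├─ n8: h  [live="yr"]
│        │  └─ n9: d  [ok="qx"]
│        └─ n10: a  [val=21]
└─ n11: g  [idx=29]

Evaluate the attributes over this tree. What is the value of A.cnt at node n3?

1. n1.wid = 24  [24]
2. n2.fin = 1  [terminal]
3. n3.wid = -2  [A₀.wid - 26]
4. n5.val = "yq"  [terminal]
5. n6.wid = 30  [30]
6. n7.val = "nx"  [terminal]
7. n8.live = "yr"  [terminal]
8. n9.ok = "qx"  [terminal]
9. n6.cnt = -9  [len(d.ok) - 11]
10. n6.hot = "ynx"  ["y" ++ f.val]
11. n6.sig = "znx"  ["z" ++ f.val]
12. n10.val = 21  [terminal]
13. n4.cnt = 30  [A.cnt + a.val + 18]
14. n4.hot = 22  [A.cnt + 31]
15. n4.pre = -9  [A.cnt]
16. n3.cnt = 12  [S.cnt * -1 + 42]
17. n3.hot = "qm"  ["qm"]
18. n3.sig = "my"  ["my"]
19. n1.cnt = 19  [c.fin * 2 + 17]
20. n1.hot = "qmmy"  [A₁.hot ++ A₁.sig]
21. n1.sig = "myqm"  [A₁.sig ++ A₁.hot]
22. n11.idx = 29  [terminal]
23. n0.cnt = 12  [g.idx + A.cnt - 36]
24. n0.hot = 1  [A.cnt - 18]
25. n0.pre = 18  [A.cnt - 1]

12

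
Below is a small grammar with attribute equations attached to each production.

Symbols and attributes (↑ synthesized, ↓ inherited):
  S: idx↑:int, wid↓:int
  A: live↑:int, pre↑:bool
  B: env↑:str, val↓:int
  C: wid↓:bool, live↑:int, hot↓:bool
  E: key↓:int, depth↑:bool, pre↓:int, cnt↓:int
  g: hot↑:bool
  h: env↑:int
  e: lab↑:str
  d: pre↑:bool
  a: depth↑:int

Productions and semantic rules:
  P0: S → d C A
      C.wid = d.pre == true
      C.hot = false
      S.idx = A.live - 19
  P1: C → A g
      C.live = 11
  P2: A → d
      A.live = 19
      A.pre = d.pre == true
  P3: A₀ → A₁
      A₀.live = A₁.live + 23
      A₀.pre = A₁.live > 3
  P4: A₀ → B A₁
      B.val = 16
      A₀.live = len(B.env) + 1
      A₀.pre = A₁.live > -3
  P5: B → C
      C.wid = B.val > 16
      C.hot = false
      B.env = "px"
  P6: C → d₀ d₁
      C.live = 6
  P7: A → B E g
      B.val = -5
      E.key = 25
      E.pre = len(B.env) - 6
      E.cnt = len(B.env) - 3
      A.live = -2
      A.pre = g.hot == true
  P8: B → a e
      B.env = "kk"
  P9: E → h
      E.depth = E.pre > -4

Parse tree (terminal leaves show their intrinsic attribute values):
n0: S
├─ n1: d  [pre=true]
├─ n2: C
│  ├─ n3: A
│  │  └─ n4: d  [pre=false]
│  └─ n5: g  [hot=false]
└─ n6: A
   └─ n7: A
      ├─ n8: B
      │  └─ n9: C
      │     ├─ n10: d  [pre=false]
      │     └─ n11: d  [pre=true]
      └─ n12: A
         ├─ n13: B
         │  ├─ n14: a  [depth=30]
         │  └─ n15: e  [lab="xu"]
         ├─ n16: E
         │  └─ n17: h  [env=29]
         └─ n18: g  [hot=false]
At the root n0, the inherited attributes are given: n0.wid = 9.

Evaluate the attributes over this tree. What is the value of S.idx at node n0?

7

1. n0.wid = 9  [given at root]
2. n1.pre = true  [terminal]
3. n2.wid = true  [d.pre == true]
4. n2.hot = false  [false]
5. n4.pre = false  [terminal]
6. n3.live = 19  [19]
7. n3.pre = false  [d.pre == true]
8. n5.hot = false  [terminal]
9. n2.live = 11  [11]
10. n8.val = 16  [16]
11. n9.wid = false  [B.val > 16]
12. n9.hot = false  [false]
13. n10.pre = false  [terminal]
14. n11.pre = true  [terminal]
15. n9.live = 6  [6]
16. n8.env = "px"  ["px"]
17. n13.val = -5  [-5]
18. n14.depth = 30  [terminal]
19. n15.lab = "xu"  [terminal]
20. n13.env = "kk"  ["kk"]
21. n16.key = 25  [25]
22. n16.pre = -4  [len(B.env) - 6]
23. n16.cnt = -1  [len(B.env) - 3]
24. n17.env = 29  [terminal]
25. n16.depth = false  [E.pre > -4]
26. n18.hot = false  [terminal]
27. n12.live = -2  [-2]
28. n12.pre = false  [g.hot == true]
29. n7.live = 3  [len(B.env) + 1]
30. n7.pre = true  [A₁.live > -3]
31. n6.live = 26  [A₁.live + 23]
32. n6.pre = false  [A₁.live > 3]
33. n0.idx = 7  [A.live - 19]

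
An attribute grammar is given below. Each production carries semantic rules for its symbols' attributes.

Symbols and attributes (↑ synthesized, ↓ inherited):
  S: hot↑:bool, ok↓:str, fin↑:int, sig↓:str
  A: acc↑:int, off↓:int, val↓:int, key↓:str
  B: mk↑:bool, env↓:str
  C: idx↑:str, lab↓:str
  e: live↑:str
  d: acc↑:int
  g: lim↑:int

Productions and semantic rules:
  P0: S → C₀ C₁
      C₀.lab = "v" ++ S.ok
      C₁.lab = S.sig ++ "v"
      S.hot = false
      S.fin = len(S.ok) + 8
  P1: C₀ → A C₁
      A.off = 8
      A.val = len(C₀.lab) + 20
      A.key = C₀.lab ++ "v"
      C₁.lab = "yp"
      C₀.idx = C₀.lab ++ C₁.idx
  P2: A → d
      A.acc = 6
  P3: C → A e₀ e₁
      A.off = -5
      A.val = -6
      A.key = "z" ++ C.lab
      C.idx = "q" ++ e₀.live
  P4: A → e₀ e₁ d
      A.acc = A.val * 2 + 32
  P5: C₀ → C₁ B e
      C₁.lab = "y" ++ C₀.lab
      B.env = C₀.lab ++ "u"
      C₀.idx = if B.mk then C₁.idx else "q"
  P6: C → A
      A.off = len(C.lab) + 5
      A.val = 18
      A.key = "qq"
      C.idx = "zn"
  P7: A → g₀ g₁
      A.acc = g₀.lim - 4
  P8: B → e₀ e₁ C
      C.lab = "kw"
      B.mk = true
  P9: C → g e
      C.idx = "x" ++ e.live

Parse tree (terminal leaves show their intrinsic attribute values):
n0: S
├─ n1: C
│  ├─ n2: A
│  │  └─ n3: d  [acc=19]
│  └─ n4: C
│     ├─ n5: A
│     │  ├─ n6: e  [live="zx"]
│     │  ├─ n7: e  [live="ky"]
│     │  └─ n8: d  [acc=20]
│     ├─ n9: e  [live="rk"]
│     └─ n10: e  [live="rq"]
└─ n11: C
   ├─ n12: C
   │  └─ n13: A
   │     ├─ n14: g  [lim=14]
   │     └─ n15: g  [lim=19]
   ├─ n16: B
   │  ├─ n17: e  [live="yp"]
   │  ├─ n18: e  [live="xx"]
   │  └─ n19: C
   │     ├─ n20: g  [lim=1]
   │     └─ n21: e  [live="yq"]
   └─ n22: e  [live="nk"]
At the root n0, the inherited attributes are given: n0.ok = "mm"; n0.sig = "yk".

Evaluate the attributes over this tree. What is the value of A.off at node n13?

1. n0.ok = "mm"  [given at root]
2. n0.sig = "yk"  [given at root]
3. n1.lab = "vmm"  ["v" ++ S.ok]
4. n2.off = 8  [8]
5. n2.val = 23  [len(C₀.lab) + 20]
6. n2.key = "vmmv"  [C₀.lab ++ "v"]
7. n3.acc = 19  [terminal]
8. n2.acc = 6  [6]
9. n4.lab = "yp"  ["yp"]
10. n5.off = -5  [-5]
11. n5.val = -6  [-6]
12. n5.key = "zyp"  ["z" ++ C.lab]
13. n6.live = "zx"  [terminal]
14. n7.live = "ky"  [terminal]
15. n8.acc = 20  [terminal]
16. n5.acc = 20  [A.val * 2 + 32]
17. n9.live = "rk"  [terminal]
18. n10.live = "rq"  [terminal]
19. n4.idx = "qrk"  ["q" ++ e₀.live]
20. n1.idx = "vmmqrk"  [C₀.lab ++ C₁.idx]
21. n11.lab = "ykv"  [S.sig ++ "v"]
22. n12.lab = "yykv"  ["y" ++ C₀.lab]
23. n13.off = 9  [len(C.lab) + 5]
24. n13.val = 18  [18]
25. n13.key = "qq"  ["qq"]
26. n14.lim = 14  [terminal]
27. n15.lim = 19  [terminal]
28. n13.acc = 10  [g₀.lim - 4]
29. n12.idx = "zn"  ["zn"]
30. n16.env = "ykvu"  [C₀.lab ++ "u"]
31. n17.live = "yp"  [terminal]
32. n18.live = "xx"  [terminal]
33. n19.lab = "kw"  ["kw"]
34. n20.lim = 1  [terminal]
35. n21.live = "yq"  [terminal]
36. n19.idx = "xyq"  ["x" ++ e.live]
37. n16.mk = true  [true]
38. n22.live = "nk"  [terminal]
39. n11.idx = "zn"  [if B.mk then C₁.idx else "q"]
40. n0.hot = false  [false]
41. n0.fin = 10  [len(S.ok) + 8]

9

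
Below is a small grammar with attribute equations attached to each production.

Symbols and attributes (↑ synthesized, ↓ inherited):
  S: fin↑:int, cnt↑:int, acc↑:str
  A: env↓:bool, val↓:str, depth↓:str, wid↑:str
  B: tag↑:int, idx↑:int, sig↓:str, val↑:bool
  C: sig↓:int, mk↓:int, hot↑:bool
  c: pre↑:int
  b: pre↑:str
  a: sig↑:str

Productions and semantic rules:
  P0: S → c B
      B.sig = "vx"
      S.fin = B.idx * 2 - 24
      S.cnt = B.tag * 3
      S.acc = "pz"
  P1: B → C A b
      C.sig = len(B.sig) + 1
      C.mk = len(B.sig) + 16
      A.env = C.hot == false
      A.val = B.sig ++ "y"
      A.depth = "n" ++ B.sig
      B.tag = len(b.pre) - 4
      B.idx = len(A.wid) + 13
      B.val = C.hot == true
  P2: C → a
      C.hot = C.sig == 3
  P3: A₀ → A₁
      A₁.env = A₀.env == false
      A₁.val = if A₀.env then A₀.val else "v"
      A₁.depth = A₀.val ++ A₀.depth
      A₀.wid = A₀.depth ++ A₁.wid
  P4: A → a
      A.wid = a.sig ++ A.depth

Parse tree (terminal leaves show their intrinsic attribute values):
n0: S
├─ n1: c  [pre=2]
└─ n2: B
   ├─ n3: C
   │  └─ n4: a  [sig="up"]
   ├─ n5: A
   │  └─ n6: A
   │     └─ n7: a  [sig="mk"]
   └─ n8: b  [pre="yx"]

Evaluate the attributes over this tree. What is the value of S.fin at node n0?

24

1. n1.pre = 2  [terminal]
2. n2.sig = "vx"  ["vx"]
3. n3.sig = 3  [len(B.sig) + 1]
4. n3.mk = 18  [len(B.sig) + 16]
5. n4.sig = "up"  [terminal]
6. n3.hot = true  [C.sig == 3]
7. n5.env = false  [C.hot == false]
8. n5.val = "vxy"  [B.sig ++ "y"]
9. n5.depth = "nvx"  ["n" ++ B.sig]
10. n6.env = true  [A₀.env == false]
11. n6.val = "v"  [if A₀.env then A₀.val else "v"]
12. n6.depth = "vxynvx"  [A₀.val ++ A₀.depth]
13. n7.sig = "mk"  [terminal]
14. n6.wid = "mkvxynvx"  [a.sig ++ A.depth]
15. n5.wid = "nvxmkvxynvx"  [A₀.depth ++ A₁.wid]
16. n8.pre = "yx"  [terminal]
17. n2.tag = -2  [len(b.pre) - 4]
18. n2.idx = 24  [len(A.wid) + 13]
19. n2.val = true  [C.hot == true]
20. n0.fin = 24  [B.idx * 2 - 24]
21. n0.cnt = -6  [B.tag * 3]
22. n0.acc = "pz"  ["pz"]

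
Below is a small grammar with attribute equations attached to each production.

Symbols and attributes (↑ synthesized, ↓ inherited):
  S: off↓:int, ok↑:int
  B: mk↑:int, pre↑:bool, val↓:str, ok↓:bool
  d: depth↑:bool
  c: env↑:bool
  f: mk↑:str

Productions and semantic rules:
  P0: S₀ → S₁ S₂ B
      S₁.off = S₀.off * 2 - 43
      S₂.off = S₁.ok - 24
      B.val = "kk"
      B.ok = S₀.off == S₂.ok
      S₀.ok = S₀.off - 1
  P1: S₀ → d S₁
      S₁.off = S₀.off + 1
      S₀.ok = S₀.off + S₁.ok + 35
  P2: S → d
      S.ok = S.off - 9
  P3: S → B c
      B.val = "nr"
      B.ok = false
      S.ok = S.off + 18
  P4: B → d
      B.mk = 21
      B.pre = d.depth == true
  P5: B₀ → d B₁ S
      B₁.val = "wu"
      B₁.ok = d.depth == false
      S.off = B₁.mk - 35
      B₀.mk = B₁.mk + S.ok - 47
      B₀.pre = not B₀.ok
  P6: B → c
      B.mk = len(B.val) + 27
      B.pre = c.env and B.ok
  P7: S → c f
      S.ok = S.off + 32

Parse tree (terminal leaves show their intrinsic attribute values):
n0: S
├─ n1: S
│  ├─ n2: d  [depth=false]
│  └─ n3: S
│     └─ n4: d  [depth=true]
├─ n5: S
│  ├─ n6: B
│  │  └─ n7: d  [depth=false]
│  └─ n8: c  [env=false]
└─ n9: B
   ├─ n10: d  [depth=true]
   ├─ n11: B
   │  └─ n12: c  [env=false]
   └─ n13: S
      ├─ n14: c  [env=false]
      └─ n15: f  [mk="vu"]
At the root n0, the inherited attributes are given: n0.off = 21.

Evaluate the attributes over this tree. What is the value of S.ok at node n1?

25

1. n0.off = 21  [given at root]
2. n1.off = -1  [S₀.off * 2 - 43]
3. n2.depth = false  [terminal]
4. n3.off = 0  [S₀.off + 1]
5. n4.depth = true  [terminal]
6. n3.ok = -9  [S.off - 9]
7. n1.ok = 25  [S₀.off + S₁.ok + 35]
8. n5.off = 1  [S₁.ok - 24]
9. n6.val = "nr"  ["nr"]
10. n6.ok = false  [false]
11. n7.depth = false  [terminal]
12. n6.mk = 21  [21]
13. n6.pre = false  [d.depth == true]
14. n8.env = false  [terminal]
15. n5.ok = 19  [S.off + 18]
16. n9.val = "kk"  ["kk"]
17. n9.ok = false  [S₀.off == S₂.ok]
18. n10.depth = true  [terminal]
19. n11.val = "wu"  ["wu"]
20. n11.ok = false  [d.depth == false]
21. n12.env = false  [terminal]
22. n11.mk = 29  [len(B.val) + 27]
23. n11.pre = false  [c.env and B.ok]
24. n13.off = -6  [B₁.mk - 35]
25. n14.env = false  [terminal]
26. n15.mk = "vu"  [terminal]
27. n13.ok = 26  [S.off + 32]
28. n9.mk = 8  [B₁.mk + S.ok - 47]
29. n9.pre = true  [not B₀.ok]
30. n0.ok = 20  [S₀.off - 1]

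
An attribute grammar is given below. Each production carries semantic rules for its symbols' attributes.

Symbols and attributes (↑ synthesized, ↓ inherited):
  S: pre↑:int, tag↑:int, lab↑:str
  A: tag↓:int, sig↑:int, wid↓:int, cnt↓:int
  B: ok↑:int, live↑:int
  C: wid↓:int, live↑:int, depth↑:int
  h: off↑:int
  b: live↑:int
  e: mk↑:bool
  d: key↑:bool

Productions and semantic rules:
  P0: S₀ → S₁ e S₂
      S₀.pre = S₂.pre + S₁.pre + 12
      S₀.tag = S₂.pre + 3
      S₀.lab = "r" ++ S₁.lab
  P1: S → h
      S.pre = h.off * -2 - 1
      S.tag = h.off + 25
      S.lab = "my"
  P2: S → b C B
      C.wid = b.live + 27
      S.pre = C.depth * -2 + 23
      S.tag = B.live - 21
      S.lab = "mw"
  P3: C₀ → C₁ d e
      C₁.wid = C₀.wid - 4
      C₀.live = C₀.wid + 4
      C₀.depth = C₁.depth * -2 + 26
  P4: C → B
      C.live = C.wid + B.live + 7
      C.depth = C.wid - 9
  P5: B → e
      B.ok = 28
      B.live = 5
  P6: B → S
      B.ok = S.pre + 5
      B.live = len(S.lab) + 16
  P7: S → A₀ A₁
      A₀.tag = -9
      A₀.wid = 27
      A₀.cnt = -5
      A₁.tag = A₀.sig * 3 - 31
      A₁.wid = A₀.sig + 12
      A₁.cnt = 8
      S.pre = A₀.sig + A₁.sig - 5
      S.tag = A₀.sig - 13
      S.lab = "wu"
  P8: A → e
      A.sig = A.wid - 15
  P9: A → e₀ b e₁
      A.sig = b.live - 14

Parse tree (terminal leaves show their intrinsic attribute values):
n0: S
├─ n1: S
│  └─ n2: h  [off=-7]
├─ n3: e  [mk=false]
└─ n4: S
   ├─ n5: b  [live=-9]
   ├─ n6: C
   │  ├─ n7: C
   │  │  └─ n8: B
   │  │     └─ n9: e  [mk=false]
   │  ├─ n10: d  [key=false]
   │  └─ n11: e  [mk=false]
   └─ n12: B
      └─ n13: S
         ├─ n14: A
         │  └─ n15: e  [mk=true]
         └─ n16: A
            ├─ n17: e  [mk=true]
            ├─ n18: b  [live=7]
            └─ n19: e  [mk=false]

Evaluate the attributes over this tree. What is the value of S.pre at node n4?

-9

1. n2.off = -7  [terminal]
2. n1.pre = 13  [h.off * -2 - 1]
3. n1.tag = 18  [h.off + 25]
4. n1.lab = "my"  ["my"]
5. n3.mk = false  [terminal]
6. n5.live = -9  [terminal]
7. n6.wid = 18  [b.live + 27]
8. n7.wid = 14  [C₀.wid - 4]
9. n9.mk = false  [terminal]
10. n8.ok = 28  [28]
11. n8.live = 5  [5]
12. n7.live = 26  [C.wid + B.live + 7]
13. n7.depth = 5  [C.wid - 9]
14. n10.key = false  [terminal]
15. n11.mk = false  [terminal]
16. n6.live = 22  [C₀.wid + 4]
17. n6.depth = 16  [C₁.depth * -2 + 26]
18. n14.tag = -9  [-9]
19. n14.wid = 27  [27]
20. n14.cnt = -5  [-5]
21. n15.mk = true  [terminal]
22. n14.sig = 12  [A.wid - 15]
23. n16.tag = 5  [A₀.sig * 3 - 31]
24. n16.wid = 24  [A₀.sig + 12]
25. n16.cnt = 8  [8]
26. n17.mk = true  [terminal]
27. n18.live = 7  [terminal]
28. n19.mk = false  [terminal]
29. n16.sig = -7  [b.live - 14]
30. n13.pre = 0  [A₀.sig + A₁.sig - 5]
31. n13.tag = -1  [A₀.sig - 13]
32. n13.lab = "wu"  ["wu"]
33. n12.ok = 5  [S.pre + 5]
34. n12.live = 18  [len(S.lab) + 16]
35. n4.pre = -9  [C.depth * -2 + 23]
36. n4.tag = -3  [B.live - 21]
37. n4.lab = "mw"  ["mw"]
38. n0.pre = 16  [S₂.pre + S₁.pre + 12]
39. n0.tag = -6  [S₂.pre + 3]
40. n0.lab = "rmy"  ["r" ++ S₁.lab]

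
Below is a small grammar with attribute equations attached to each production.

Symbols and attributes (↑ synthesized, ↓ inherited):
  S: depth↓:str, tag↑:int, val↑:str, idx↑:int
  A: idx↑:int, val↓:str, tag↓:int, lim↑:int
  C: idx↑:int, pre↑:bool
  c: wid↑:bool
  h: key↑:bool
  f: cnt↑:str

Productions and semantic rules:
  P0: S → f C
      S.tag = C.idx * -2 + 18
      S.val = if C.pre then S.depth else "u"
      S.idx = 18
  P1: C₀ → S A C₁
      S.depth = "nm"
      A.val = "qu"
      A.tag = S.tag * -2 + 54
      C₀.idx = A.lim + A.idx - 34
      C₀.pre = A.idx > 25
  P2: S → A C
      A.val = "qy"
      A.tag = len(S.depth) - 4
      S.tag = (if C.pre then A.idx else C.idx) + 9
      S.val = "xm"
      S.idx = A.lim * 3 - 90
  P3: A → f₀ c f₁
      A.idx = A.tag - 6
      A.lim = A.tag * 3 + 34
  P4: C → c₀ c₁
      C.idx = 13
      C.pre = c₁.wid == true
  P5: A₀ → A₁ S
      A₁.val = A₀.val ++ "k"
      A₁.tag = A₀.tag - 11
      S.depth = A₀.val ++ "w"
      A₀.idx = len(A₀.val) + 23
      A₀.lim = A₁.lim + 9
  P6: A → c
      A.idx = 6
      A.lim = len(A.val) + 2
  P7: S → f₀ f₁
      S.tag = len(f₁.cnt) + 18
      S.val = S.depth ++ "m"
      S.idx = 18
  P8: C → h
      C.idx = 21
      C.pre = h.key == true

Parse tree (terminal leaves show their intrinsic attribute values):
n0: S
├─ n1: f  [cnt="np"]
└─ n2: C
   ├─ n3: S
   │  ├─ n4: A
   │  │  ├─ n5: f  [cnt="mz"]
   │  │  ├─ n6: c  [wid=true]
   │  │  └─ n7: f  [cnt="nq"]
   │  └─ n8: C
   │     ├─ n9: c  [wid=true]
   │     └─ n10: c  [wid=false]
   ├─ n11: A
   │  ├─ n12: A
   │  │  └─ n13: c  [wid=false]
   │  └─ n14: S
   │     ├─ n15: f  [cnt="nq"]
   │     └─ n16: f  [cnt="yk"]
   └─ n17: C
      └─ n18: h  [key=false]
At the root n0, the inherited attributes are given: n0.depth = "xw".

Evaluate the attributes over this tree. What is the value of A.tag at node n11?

10

1. n0.depth = "xw"  [given at root]
2. n1.cnt = "np"  [terminal]
3. n3.depth = "nm"  ["nm"]
4. n4.val = "qy"  ["qy"]
5. n4.tag = -2  [len(S.depth) - 4]
6. n5.cnt = "mz"  [terminal]
7. n6.wid = true  [terminal]
8. n7.cnt = "nq"  [terminal]
9. n4.idx = -8  [A.tag - 6]
10. n4.lim = 28  [A.tag * 3 + 34]
11. n9.wid = true  [terminal]
12. n10.wid = false  [terminal]
13. n8.idx = 13  [13]
14. n8.pre = false  [c₁.wid == true]
15. n3.tag = 22  [(if C.pre then A.idx else C.idx) + 9]
16. n3.val = "xm"  ["xm"]
17. n3.idx = -6  [A.lim * 3 - 90]
18. n11.val = "qu"  ["qu"]
19. n11.tag = 10  [S.tag * -2 + 54]
20. n12.val = "quk"  [A₀.val ++ "k"]
21. n12.tag = -1  [A₀.tag - 11]
22. n13.wid = false  [terminal]
23. n12.idx = 6  [6]
24. n12.lim = 5  [len(A.val) + 2]
25. n14.depth = "quw"  [A₀.val ++ "w"]
26. n15.cnt = "nq"  [terminal]
27. n16.cnt = "yk"  [terminal]
28. n14.tag = 20  [len(f₁.cnt) + 18]
29. n14.val = "quwm"  [S.depth ++ "m"]
30. n14.idx = 18  [18]
31. n11.idx = 25  [len(A₀.val) + 23]
32. n11.lim = 14  [A₁.lim + 9]
33. n18.key = false  [terminal]
34. n17.idx = 21  [21]
35. n17.pre = false  [h.key == true]
36. n2.idx = 5  [A.lim + A.idx - 34]
37. n2.pre = false  [A.idx > 25]
38. n0.tag = 8  [C.idx * -2 + 18]
39. n0.val = "u"  [if C.pre then S.depth else "u"]
40. n0.idx = 18  [18]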